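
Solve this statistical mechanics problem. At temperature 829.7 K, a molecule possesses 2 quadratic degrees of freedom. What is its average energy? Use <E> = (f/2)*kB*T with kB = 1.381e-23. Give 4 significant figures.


Step 1: f/2 = 2/2 = 1
Step 2: kB*T = 1.381e-23 * 829.7 = 1.146e-20
Step 3: <E> = 1 * 1.146e-20 = 1.146e-20 J

1.146e-20


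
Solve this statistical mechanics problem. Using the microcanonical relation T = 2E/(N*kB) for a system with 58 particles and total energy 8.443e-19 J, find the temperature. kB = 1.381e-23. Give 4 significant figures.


Step 1: Numerator = 2*E = 2*8.443e-19 = 1.689e-18 J
Step 2: Denominator = N*kB = 58*1.381e-23 = 8.01e-22
Step 3: T = 1.689e-18 / 8.01e-22 = 2108 K

2108


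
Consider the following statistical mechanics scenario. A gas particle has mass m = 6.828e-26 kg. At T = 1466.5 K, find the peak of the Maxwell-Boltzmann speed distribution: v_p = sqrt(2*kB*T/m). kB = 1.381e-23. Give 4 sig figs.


Step 1: Numerator = 2*kB*T = 2*1.381e-23*1466.5 = 4.05e-20
Step 2: Ratio = 4.05e-20 / 6.828e-26 = 5.932e+05
Step 3: v_p = sqrt(5.932e+05) = 770.2 m/s

770.2


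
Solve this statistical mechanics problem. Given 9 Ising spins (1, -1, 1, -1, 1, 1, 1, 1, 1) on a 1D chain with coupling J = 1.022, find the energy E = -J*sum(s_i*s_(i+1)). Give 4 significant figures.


Step 1: Nearest-neighbor products: -1, -1, -1, -1, 1, 1, 1, 1
Step 2: Sum of products = 0
Step 3: E = -1.022 * 0 = 0

0


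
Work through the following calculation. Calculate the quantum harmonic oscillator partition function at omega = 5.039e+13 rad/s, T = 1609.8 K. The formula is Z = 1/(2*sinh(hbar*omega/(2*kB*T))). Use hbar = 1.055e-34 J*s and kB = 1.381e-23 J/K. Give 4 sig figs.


Step 1: Compute x = hbar*omega/(kB*T) = 1.055e-34*5.039e+13/(1.381e-23*1609.8) = 0.2391
Step 2: x/2 = 0.1196
Step 3: sinh(x/2) = 0.1198
Step 4: Z = 1/(2*0.1198) = 4.172

4.172


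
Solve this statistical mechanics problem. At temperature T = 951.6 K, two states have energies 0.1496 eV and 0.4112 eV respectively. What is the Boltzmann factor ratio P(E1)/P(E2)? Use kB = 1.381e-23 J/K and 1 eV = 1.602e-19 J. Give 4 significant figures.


Step 1: Compute energy difference dE = E1 - E2 = 0.1496 - 0.4112 = -0.2616 eV
Step 2: Convert to Joules: dE_J = -0.2616 * 1.602e-19 = -4.191e-20 J
Step 3: Compute exponent = -dE_J / (kB * T) = -(-4.191e-20) / (1.381e-23 * 951.6) = 3.189
Step 4: P(E1)/P(E2) = exp(3.189) = 24.26

24.26


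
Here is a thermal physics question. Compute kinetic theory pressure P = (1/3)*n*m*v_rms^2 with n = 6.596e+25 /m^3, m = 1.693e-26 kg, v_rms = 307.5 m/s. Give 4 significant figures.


Step 1: v_rms^2 = 307.5^2 = 9.456e+04
Step 2: n*m = 6.596e+25*1.693e-26 = 1.117
Step 3: P = (1/3)*1.117*9.456e+04 = 3.52e+04 Pa

3.52e+04


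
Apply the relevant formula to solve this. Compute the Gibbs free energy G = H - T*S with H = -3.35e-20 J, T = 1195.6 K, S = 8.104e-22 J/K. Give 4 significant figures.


Step 1: T*S = 1195.6 * 8.104e-22 = 9.689e-19 J
Step 2: G = H - T*S = -3.35e-20 - 9.689e-19
Step 3: G = -1.002e-18 J

-1.002e-18


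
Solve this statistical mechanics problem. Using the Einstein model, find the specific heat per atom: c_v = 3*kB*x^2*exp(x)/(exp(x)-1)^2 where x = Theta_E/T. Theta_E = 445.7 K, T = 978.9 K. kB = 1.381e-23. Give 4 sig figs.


Step 1: x = Theta_E/T = 445.7/978.9 = 0.4553
Step 2: x^2 = 0.2073
Step 3: exp(x) = 1.577
Step 4: c_v = 3*1.381e-23*0.2073*1.577/(1.577-1)^2 = 4.072e-23

4.072e-23


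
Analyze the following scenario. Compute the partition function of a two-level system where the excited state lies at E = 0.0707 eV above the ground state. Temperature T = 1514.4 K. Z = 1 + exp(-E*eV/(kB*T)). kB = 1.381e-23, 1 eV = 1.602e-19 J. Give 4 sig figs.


Step 1: Compute beta*E = E*eV/(kB*T) = 0.0707*1.602e-19/(1.381e-23*1514.4) = 0.5416
Step 2: exp(-beta*E) = exp(-0.5416) = 0.5818
Step 3: Z = 1 + 0.5818 = 1.582

1.582


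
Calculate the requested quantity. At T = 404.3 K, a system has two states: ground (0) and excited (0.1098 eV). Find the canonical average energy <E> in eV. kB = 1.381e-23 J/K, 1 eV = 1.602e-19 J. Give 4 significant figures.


Step 1: beta*E = 0.1098*1.602e-19/(1.381e-23*404.3) = 3.15
Step 2: exp(-beta*E) = 0.04283
Step 3: <E> = 0.1098*0.04283/(1+0.04283) = 0.00451 eV

0.00451


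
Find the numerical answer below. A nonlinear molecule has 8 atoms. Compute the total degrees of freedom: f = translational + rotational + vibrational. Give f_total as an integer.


Step 1: Translational DOF = 3
Step 2: Rotational DOF (nonlinear) = 3
Step 3: Vibrational DOF = 3*8 - 6 = 18
Step 4: Total = 3 + 3 + 18 = 24

24


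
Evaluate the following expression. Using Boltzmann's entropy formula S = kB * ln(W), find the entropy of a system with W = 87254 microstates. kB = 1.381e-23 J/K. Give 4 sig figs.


Step 1: ln(W) = ln(87254) = 11.38
Step 2: S = kB * ln(W) = 1.381e-23 * 11.38
Step 3: S = 1.571e-22 J/K

1.571e-22


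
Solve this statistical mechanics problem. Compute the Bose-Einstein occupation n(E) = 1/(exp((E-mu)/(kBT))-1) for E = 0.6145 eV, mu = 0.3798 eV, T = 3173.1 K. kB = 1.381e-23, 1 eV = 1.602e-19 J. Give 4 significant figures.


Step 1: (E - mu) = 0.2347 eV
Step 2: x = (E-mu)*eV/(kB*T) = 0.2347*1.602e-19/(1.381e-23*3173.1) = 0.858
Step 3: exp(x) = 2.358
Step 4: n = 1/(exp(x)-1) = 0.7361

0.7361


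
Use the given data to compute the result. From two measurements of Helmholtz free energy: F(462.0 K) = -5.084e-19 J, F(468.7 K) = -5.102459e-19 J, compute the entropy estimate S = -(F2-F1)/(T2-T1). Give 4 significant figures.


Step 1: dF = F2 - F1 = -5.102459e-19 - (-5.084e-19) = -1.8459e-21 J
Step 2: dT = T2 - T1 = 468.7 - 462.0 = 6.7 K
Step 3: S = -dF/dT = -(-1.8459e-21)/6.7 = 2.755e-22 J/K

2.755e-22


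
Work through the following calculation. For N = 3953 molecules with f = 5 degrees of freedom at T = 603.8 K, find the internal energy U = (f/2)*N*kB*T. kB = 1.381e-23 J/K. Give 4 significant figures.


Step 1: f/2 = 5/2 = 2.5
Step 2: N*kB*T = 3953*1.381e-23*603.8 = 3.296e-17
Step 3: U = 2.5 * 3.296e-17 = 8.241e-17 J

8.241e-17


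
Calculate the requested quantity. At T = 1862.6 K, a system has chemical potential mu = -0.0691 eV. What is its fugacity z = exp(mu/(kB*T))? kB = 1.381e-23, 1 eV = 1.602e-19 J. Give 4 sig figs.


Step 1: Convert mu to Joules: -0.0691*1.602e-19 = -1.107e-20 J
Step 2: kB*T = 1.381e-23*1862.6 = 2.572e-20 J
Step 3: mu/(kB*T) = -0.4304
Step 4: z = exp(-0.4304) = 0.6503

0.6503


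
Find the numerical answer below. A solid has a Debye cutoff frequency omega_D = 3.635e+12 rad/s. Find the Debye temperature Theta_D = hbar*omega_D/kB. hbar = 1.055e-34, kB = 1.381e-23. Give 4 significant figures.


Step 1: hbar*omega_D = 1.055e-34 * 3.635e+12 = 3.835e-22 J
Step 2: Theta_D = 3.835e-22 / 1.381e-23
Step 3: Theta_D = 27.77 K

27.77


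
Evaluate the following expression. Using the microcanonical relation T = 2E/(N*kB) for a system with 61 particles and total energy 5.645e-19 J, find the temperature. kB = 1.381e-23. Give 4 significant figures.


Step 1: Numerator = 2*E = 2*5.645e-19 = 1.129e-18 J
Step 2: Denominator = N*kB = 61*1.381e-23 = 8.424e-22
Step 3: T = 1.129e-18 / 8.424e-22 = 1340 K

1340


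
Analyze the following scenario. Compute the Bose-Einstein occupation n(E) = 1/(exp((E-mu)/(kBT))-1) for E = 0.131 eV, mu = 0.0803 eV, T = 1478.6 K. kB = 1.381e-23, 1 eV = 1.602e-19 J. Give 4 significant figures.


Step 1: (E - mu) = 0.0507 eV
Step 2: x = (E-mu)*eV/(kB*T) = 0.0507*1.602e-19/(1.381e-23*1478.6) = 0.3978
Step 3: exp(x) = 1.488
Step 4: n = 1/(exp(x)-1) = 2.047

2.047


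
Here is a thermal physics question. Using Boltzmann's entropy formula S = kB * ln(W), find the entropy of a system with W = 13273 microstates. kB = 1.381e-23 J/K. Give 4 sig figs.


Step 1: ln(W) = ln(13273) = 9.493
Step 2: S = kB * ln(W) = 1.381e-23 * 9.493
Step 3: S = 1.311e-22 J/K

1.311e-22


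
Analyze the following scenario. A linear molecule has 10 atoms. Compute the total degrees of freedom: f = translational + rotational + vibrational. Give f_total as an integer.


Step 1: Translational DOF = 3
Step 2: Rotational DOF (linear) = 2
Step 3: Vibrational DOF = 3*10 - 5 = 25
Step 4: Total = 3 + 2 + 25 = 30

30


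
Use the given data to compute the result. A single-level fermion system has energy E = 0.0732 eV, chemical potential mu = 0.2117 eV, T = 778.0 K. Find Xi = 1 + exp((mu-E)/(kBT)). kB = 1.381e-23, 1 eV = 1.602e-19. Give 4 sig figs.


Step 1: (mu - E) = 0.2117 - 0.0732 = 0.1385 eV
Step 2: x = (mu-E)*eV/(kB*T) = 0.1385*1.602e-19/(1.381e-23*778.0) = 2.065
Step 3: exp(x) = 7.886
Step 4: Xi = 1 + 7.886 = 8.886

8.886


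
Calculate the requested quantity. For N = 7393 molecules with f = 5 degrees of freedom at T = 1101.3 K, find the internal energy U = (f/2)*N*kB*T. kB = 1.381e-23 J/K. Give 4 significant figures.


Step 1: f/2 = 5/2 = 2.5
Step 2: N*kB*T = 7393*1.381e-23*1101.3 = 1.124e-16
Step 3: U = 2.5 * 1.124e-16 = 2.811e-16 J

2.811e-16


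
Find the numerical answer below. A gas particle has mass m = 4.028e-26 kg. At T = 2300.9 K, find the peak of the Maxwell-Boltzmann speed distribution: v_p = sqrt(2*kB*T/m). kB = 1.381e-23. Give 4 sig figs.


Step 1: Numerator = 2*kB*T = 2*1.381e-23*2300.9 = 6.355e-20
Step 2: Ratio = 6.355e-20 / 4.028e-26 = 1.578e+06
Step 3: v_p = sqrt(1.578e+06) = 1256 m/s

1256


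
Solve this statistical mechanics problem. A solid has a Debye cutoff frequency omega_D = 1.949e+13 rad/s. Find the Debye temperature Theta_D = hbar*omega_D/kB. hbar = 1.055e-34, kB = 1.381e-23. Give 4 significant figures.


Step 1: hbar*omega_D = 1.055e-34 * 1.949e+13 = 2.056e-21 J
Step 2: Theta_D = 2.056e-21 / 1.381e-23
Step 3: Theta_D = 148.9 K

148.9


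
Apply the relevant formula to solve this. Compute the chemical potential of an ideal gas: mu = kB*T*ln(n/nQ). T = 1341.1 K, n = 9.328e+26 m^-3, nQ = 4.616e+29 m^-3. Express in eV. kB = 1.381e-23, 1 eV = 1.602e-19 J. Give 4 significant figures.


Step 1: n/nQ = 9.328e+26/4.616e+29 = 0.002021
Step 2: ln(n/nQ) = -6.204
Step 3: mu = kB*T*ln(n/nQ) = 1.852e-20*-6.204 = -1.149e-19 J
Step 4: Convert to eV: -1.149e-19/1.602e-19 = -0.7173 eV

-0.7173


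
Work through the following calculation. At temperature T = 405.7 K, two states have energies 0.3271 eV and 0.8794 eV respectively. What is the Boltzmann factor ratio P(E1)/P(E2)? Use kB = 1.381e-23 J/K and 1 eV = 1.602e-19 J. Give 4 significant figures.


Step 1: Compute energy difference dE = E1 - E2 = 0.3271 - 0.8794 = -0.5523 eV
Step 2: Convert to Joules: dE_J = -0.5523 * 1.602e-19 = -8.848e-20 J
Step 3: Compute exponent = -dE_J / (kB * T) = -(-8.848e-20) / (1.381e-23 * 405.7) = 15.79
Step 4: P(E1)/P(E2) = exp(15.79) = 7.218e+06

7.218e+06


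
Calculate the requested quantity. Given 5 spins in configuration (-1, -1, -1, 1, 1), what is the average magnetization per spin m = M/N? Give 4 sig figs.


Step 1: Count up spins (+1): 2, down spins (-1): 3
Step 2: Total magnetization M = 2 - 3 = -1
Step 3: m = M/N = -1/5 = -0.2

-0.2


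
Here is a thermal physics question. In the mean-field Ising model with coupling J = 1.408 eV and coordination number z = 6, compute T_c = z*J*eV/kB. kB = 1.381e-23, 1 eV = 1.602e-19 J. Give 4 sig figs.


Step 1: z*J = 6*1.408 = 8.448 eV
Step 2: Convert to Joules: 8.448*1.602e-19 = 1.353e-18 J
Step 3: T_c = 1.353e-18 / 1.381e-23 = 9.8e+04 K

9.8e+04


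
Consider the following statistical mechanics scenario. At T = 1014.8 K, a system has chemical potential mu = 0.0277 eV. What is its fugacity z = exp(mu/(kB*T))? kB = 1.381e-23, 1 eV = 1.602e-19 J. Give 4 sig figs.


Step 1: Convert mu to Joules: 0.0277*1.602e-19 = 4.438e-21 J
Step 2: kB*T = 1.381e-23*1014.8 = 1.401e-20 J
Step 3: mu/(kB*T) = 0.3166
Step 4: z = exp(0.3166) = 1.373

1.373


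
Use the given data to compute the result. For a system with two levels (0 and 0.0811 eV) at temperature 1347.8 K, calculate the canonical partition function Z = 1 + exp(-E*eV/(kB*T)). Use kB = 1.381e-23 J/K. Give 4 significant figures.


Step 1: Compute beta*E = E*eV/(kB*T) = 0.0811*1.602e-19/(1.381e-23*1347.8) = 0.698
Step 2: exp(-beta*E) = exp(-0.698) = 0.4976
Step 3: Z = 1 + 0.4976 = 1.498

1.498


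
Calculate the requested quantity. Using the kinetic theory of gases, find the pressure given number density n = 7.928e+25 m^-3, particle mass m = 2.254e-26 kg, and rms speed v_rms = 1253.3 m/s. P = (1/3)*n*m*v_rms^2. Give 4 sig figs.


Step 1: v_rms^2 = 1253.3^2 = 1.571e+06
Step 2: n*m = 7.928e+25*2.254e-26 = 1.787
Step 3: P = (1/3)*1.787*1.571e+06 = 9.356e+05 Pa

9.356e+05


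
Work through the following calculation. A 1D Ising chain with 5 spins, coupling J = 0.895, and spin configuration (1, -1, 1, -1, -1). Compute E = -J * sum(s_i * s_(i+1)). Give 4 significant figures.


Step 1: Nearest-neighbor products: -1, -1, -1, 1
Step 2: Sum of products = -2
Step 3: E = -0.895 * -2 = 1.79

1.79


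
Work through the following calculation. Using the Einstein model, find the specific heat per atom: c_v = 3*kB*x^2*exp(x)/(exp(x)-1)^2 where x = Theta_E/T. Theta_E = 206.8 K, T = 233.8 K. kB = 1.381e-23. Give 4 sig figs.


Step 1: x = Theta_E/T = 206.8/233.8 = 0.8845
Step 2: x^2 = 0.7824
Step 3: exp(x) = 2.422
Step 4: c_v = 3*1.381e-23*0.7824*2.422/(2.422-1)^2 = 3.883e-23

3.883e-23


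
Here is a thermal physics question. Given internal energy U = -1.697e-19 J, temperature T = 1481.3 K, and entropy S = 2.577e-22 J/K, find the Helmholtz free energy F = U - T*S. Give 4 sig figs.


Step 1: T*S = 1481.3 * 2.577e-22 = 3.817e-19 J
Step 2: F = U - T*S = -1.697e-19 - 3.817e-19
Step 3: F = -5.514e-19 J

-5.514e-19


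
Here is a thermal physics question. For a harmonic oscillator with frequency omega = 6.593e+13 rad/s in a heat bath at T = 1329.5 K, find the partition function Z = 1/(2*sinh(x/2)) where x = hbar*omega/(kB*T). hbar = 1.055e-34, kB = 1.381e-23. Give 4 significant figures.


Step 1: Compute x = hbar*omega/(kB*T) = 1.055e-34*6.593e+13/(1.381e-23*1329.5) = 0.3788
Step 2: x/2 = 0.1894
Step 3: sinh(x/2) = 0.1906
Step 4: Z = 1/(2*0.1906) = 2.624

2.624


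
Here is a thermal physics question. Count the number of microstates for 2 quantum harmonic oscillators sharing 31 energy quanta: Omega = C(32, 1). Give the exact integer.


Step 1: Use binomial coefficient C(32, 1)
Step 2: Numerator = 32! / 31!
Step 3: Denominator = 1!
Step 4: Omega = 32

32


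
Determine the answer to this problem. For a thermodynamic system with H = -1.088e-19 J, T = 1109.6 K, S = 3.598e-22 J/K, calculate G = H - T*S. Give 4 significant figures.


Step 1: T*S = 1109.6 * 3.598e-22 = 3.992e-19 J
Step 2: G = H - T*S = -1.088e-19 - 3.992e-19
Step 3: G = -5.08e-19 J

-5.08e-19


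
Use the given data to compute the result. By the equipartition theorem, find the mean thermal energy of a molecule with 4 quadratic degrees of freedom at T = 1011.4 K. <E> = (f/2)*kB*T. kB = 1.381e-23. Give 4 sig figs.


Step 1: f/2 = 4/2 = 2
Step 2: kB*T = 1.381e-23 * 1011.4 = 1.397e-20
Step 3: <E> = 2 * 1.397e-20 = 2.793e-20 J

2.793e-20


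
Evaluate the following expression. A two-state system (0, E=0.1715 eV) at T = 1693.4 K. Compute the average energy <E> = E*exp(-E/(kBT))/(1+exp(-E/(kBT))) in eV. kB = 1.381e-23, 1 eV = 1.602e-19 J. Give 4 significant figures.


Step 1: beta*E = 0.1715*1.602e-19/(1.381e-23*1693.4) = 1.175
Step 2: exp(-beta*E) = 0.3089
Step 3: <E> = 0.1715*0.3089/(1+0.3089) = 0.04047 eV

0.04047


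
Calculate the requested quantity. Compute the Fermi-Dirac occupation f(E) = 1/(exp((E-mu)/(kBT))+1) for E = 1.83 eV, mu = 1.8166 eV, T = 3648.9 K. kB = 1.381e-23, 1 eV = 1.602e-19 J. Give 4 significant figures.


Step 1: (E - mu) = 1.83 - 1.8166 = 0.0134 eV
Step 2: Convert: (E-mu)*eV = 2.147e-21 J
Step 3: x = (E-mu)*eV/(kB*T) = 0.0426
Step 4: f = 1/(exp(0.0426)+1) = 0.4894

0.4894


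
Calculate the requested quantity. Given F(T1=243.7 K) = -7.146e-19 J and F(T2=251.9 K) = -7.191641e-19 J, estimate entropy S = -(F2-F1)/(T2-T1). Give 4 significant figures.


Step 1: dF = F2 - F1 = -7.191641e-19 - (-7.146e-19) = -4.5641e-21 J
Step 2: dT = T2 - T1 = 251.9 - 243.7 = 8.2 K
Step 3: S = -dF/dT = -(-4.5641e-21)/8.2 = 5.566e-22 J/K

5.566e-22


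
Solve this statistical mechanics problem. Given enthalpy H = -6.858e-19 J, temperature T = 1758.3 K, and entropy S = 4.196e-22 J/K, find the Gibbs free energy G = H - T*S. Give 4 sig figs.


Step 1: T*S = 1758.3 * 4.196e-22 = 7.378e-19 J
Step 2: G = H - T*S = -6.858e-19 - 7.378e-19
Step 3: G = -1.424e-18 J

-1.424e-18


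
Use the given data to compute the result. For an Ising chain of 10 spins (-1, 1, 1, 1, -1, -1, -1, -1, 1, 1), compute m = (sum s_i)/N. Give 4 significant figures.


Step 1: Count up spins (+1): 5, down spins (-1): 5
Step 2: Total magnetization M = 5 - 5 = 0
Step 3: m = M/N = 0/10 = 0

0


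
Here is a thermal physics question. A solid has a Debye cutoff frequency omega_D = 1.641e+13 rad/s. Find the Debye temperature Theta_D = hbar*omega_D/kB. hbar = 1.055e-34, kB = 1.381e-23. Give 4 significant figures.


Step 1: hbar*omega_D = 1.055e-34 * 1.641e+13 = 1.731e-21 J
Step 2: Theta_D = 1.731e-21 / 1.381e-23
Step 3: Theta_D = 125.4 K

125.4


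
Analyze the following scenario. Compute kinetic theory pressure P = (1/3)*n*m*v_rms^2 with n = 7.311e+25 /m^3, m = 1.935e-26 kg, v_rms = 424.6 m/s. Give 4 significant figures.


Step 1: v_rms^2 = 424.6^2 = 1.803e+05
Step 2: n*m = 7.311e+25*1.935e-26 = 1.415
Step 3: P = (1/3)*1.415*1.803e+05 = 8.502e+04 Pa

8.502e+04


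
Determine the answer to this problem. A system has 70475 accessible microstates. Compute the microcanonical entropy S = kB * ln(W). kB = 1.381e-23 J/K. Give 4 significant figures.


Step 1: ln(W) = ln(70475) = 11.16
Step 2: S = kB * ln(W) = 1.381e-23 * 11.16
Step 3: S = 1.542e-22 J/K

1.542e-22


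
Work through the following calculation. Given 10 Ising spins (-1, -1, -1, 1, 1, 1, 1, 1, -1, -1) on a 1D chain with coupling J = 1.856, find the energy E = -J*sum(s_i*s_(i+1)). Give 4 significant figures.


Step 1: Nearest-neighbor products: 1, 1, -1, 1, 1, 1, 1, -1, 1
Step 2: Sum of products = 5
Step 3: E = -1.856 * 5 = -9.28

-9.28


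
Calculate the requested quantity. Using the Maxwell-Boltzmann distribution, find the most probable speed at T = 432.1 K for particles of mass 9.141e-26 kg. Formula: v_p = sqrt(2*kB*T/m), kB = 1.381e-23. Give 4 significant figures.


Step 1: Numerator = 2*kB*T = 2*1.381e-23*432.1 = 1.193e-20
Step 2: Ratio = 1.193e-20 / 9.141e-26 = 1.306e+05
Step 3: v_p = sqrt(1.306e+05) = 361.3 m/s

361.3


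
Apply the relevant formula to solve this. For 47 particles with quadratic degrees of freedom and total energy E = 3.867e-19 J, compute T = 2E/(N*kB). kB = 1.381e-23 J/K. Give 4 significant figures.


Step 1: Numerator = 2*E = 2*3.867e-19 = 7.734e-19 J
Step 2: Denominator = N*kB = 47*1.381e-23 = 6.491e-22
Step 3: T = 7.734e-19 / 6.491e-22 = 1192 K

1192


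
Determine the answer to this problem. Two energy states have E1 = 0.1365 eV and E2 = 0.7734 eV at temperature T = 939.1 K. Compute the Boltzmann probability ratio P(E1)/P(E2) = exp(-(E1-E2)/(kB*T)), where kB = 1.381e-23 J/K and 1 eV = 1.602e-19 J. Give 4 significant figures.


Step 1: Compute energy difference dE = E1 - E2 = 0.1365 - 0.7734 = -0.6369 eV
Step 2: Convert to Joules: dE_J = -0.6369 * 1.602e-19 = -1.02e-19 J
Step 3: Compute exponent = -dE_J / (kB * T) = -(-1.02e-19) / (1.381e-23 * 939.1) = 7.867
Step 4: P(E1)/P(E2) = exp(7.867) = 2611

2611


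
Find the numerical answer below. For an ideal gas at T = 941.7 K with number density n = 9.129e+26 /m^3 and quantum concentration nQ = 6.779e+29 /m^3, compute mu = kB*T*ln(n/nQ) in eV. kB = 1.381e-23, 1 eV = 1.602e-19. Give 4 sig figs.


Step 1: n/nQ = 9.129e+26/6.779e+29 = 0.001347
Step 2: ln(n/nQ) = -6.61
Step 3: mu = kB*T*ln(n/nQ) = 1.3e-20*-6.61 = -8.596e-20 J
Step 4: Convert to eV: -8.596e-20/1.602e-19 = -0.5366 eV

-0.5366


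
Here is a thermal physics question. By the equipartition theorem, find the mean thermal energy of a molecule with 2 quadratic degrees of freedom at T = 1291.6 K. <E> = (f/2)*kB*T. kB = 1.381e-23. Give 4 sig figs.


Step 1: f/2 = 2/2 = 1
Step 2: kB*T = 1.381e-23 * 1291.6 = 1.784e-20
Step 3: <E> = 1 * 1.784e-20 = 1.784e-20 J

1.784e-20


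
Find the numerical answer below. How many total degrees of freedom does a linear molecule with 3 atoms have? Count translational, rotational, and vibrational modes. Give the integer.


Step 1: Translational DOF = 3
Step 2: Rotational DOF (linear) = 2
Step 3: Vibrational DOF = 3*3 - 5 = 4
Step 4: Total = 3 + 2 + 4 = 9

9


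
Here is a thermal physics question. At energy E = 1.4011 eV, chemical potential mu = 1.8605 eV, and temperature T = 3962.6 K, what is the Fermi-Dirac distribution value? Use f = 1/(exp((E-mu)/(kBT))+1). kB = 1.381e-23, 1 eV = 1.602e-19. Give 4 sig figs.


Step 1: (E - mu) = 1.4011 - 1.8605 = -0.4594 eV
Step 2: Convert: (E-mu)*eV = -7.36e-20 J
Step 3: x = (E-mu)*eV/(kB*T) = -1.345
Step 4: f = 1/(exp(-1.345)+1) = 0.7933

0.7933


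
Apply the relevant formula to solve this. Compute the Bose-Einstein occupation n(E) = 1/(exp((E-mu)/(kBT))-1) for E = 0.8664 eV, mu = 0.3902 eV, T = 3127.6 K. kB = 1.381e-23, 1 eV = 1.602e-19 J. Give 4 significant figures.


Step 1: (E - mu) = 0.4762 eV
Step 2: x = (E-mu)*eV/(kB*T) = 0.4762*1.602e-19/(1.381e-23*3127.6) = 1.766
Step 3: exp(x) = 5.849
Step 4: n = 1/(exp(x)-1) = 0.2062

0.2062


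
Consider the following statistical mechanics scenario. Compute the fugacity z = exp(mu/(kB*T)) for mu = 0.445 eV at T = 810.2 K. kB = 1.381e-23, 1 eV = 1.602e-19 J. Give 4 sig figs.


Step 1: Convert mu to Joules: 0.445*1.602e-19 = 7.129e-20 J
Step 2: kB*T = 1.381e-23*810.2 = 1.119e-20 J
Step 3: mu/(kB*T) = 6.371
Step 4: z = exp(6.371) = 584.9

584.9


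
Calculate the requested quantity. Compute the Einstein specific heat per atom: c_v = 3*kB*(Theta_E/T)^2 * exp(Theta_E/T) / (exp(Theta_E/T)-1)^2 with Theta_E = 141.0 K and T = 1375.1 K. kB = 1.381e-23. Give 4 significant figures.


Step 1: x = Theta_E/T = 141.0/1375.1 = 0.1025
Step 2: x^2 = 0.01051
Step 3: exp(x) = 1.108
Step 4: c_v = 3*1.381e-23*0.01051*1.108/(1.108-1)^2 = 4.139e-23

4.139e-23


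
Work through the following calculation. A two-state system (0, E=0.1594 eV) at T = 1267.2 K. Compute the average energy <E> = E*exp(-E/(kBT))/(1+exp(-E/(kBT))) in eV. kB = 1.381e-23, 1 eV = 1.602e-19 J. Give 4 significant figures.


Step 1: beta*E = 0.1594*1.602e-19/(1.381e-23*1267.2) = 1.459
Step 2: exp(-beta*E) = 0.2324
Step 3: <E> = 0.1594*0.2324/(1+0.2324) = 0.03006 eV

0.03006


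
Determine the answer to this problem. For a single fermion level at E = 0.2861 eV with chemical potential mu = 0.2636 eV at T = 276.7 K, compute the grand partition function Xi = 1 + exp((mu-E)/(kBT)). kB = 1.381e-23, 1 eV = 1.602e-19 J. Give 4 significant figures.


Step 1: (mu - E) = 0.2636 - 0.2861 = -0.0225 eV
Step 2: x = (mu-E)*eV/(kB*T) = -0.0225*1.602e-19/(1.381e-23*276.7) = -0.9433
Step 3: exp(x) = 0.3893
Step 4: Xi = 1 + 0.3893 = 1.389

1.389


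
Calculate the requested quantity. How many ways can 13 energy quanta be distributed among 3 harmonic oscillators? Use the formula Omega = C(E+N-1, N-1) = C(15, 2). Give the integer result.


Step 1: Use binomial coefficient C(15, 2)
Step 2: Numerator = 15! / 13!
Step 3: Denominator = 2!
Step 4: Omega = 105

105


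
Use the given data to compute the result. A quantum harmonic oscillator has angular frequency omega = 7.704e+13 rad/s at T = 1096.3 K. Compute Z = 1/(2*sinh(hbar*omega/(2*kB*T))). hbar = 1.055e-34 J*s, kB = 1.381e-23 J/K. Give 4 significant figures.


Step 1: Compute x = hbar*omega/(kB*T) = 1.055e-34*7.704e+13/(1.381e-23*1096.3) = 0.5368
Step 2: x/2 = 0.2684
Step 3: sinh(x/2) = 0.2717
Step 4: Z = 1/(2*0.2717) = 1.841

1.841


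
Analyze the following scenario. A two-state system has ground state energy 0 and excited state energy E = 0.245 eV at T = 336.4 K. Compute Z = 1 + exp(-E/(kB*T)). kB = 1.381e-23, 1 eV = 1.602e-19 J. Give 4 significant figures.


Step 1: Compute beta*E = E*eV/(kB*T) = 0.245*1.602e-19/(1.381e-23*336.4) = 8.448
Step 2: exp(-beta*E) = exp(-8.448) = 0.0002142
Step 3: Z = 1 + 0.0002142 = 1

1


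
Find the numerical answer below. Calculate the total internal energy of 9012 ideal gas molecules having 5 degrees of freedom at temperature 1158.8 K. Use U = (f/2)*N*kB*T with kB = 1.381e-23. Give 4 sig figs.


Step 1: f/2 = 5/2 = 2.5
Step 2: N*kB*T = 9012*1.381e-23*1158.8 = 1.442e-16
Step 3: U = 2.5 * 1.442e-16 = 3.605e-16 J

3.605e-16


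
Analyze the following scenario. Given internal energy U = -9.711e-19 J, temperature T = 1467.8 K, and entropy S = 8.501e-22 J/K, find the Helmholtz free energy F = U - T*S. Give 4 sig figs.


Step 1: T*S = 1467.8 * 8.501e-22 = 1.248e-18 J
Step 2: F = U - T*S = -9.711e-19 - 1.248e-18
Step 3: F = -2.219e-18 J

-2.219e-18


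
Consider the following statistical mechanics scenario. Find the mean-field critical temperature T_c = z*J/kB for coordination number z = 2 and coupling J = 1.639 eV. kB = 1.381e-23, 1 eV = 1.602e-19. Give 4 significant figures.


Step 1: z*J = 2*1.639 = 3.278 eV
Step 2: Convert to Joules: 3.278*1.602e-19 = 5.251e-19 J
Step 3: T_c = 5.251e-19 / 1.381e-23 = 3.803e+04 K

3.803e+04


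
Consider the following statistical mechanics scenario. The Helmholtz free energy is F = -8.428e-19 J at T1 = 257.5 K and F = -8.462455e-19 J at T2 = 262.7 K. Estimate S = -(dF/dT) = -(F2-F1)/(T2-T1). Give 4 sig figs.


Step 1: dF = F2 - F1 = -8.462455e-19 - (-8.428e-19) = -3.4455e-21 J
Step 2: dT = T2 - T1 = 262.7 - 257.5 = 5.2 K
Step 3: S = -dF/dT = -(-3.4455e-21)/5.2 = 6.626e-22 J/K

6.626e-22


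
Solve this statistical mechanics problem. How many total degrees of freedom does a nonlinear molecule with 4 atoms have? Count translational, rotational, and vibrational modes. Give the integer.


Step 1: Translational DOF = 3
Step 2: Rotational DOF (nonlinear) = 3
Step 3: Vibrational DOF = 3*4 - 6 = 6
Step 4: Total = 3 + 3 + 6 = 12

12


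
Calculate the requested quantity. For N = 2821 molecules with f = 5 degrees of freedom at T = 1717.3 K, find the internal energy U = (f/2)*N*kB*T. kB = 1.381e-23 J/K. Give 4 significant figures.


Step 1: f/2 = 5/2 = 2.5
Step 2: N*kB*T = 2821*1.381e-23*1717.3 = 6.69e-17
Step 3: U = 2.5 * 6.69e-17 = 1.673e-16 J

1.673e-16


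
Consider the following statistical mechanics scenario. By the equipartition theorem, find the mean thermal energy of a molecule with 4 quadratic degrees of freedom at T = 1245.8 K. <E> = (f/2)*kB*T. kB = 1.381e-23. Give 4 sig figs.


Step 1: f/2 = 4/2 = 2
Step 2: kB*T = 1.381e-23 * 1245.8 = 1.72e-20
Step 3: <E> = 2 * 1.72e-20 = 3.441e-20 J

3.441e-20


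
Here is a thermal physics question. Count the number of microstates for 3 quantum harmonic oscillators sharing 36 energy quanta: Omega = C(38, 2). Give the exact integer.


Step 1: Use binomial coefficient C(38, 2)
Step 2: Numerator = 38! / 36!
Step 3: Denominator = 2!
Step 4: Omega = 703

703


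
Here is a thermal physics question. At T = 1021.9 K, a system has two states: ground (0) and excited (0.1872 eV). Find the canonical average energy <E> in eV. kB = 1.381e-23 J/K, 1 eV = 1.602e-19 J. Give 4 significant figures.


Step 1: beta*E = 0.1872*1.602e-19/(1.381e-23*1021.9) = 2.125
Step 2: exp(-beta*E) = 0.1194
Step 3: <E> = 0.1872*0.1194/(1+0.1194) = 0.01997 eV

0.01997


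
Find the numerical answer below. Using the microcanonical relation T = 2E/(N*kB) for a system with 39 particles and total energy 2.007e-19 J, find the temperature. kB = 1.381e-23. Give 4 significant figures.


Step 1: Numerator = 2*E = 2*2.007e-19 = 4.014e-19 J
Step 2: Denominator = N*kB = 39*1.381e-23 = 5.386e-22
Step 3: T = 4.014e-19 / 5.386e-22 = 745.3 K

745.3


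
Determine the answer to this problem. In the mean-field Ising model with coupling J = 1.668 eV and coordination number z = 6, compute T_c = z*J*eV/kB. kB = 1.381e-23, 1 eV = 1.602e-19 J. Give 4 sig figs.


Step 1: z*J = 6*1.668 = 10.01 eV
Step 2: Convert to Joules: 10.01*1.602e-19 = 1.603e-18 J
Step 3: T_c = 1.603e-18 / 1.381e-23 = 1.161e+05 K

1.161e+05


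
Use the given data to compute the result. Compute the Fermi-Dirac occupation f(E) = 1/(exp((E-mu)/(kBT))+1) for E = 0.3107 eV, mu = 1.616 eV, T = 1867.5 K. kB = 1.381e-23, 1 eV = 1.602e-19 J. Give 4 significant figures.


Step 1: (E - mu) = 0.3107 - 1.616 = -1.305 eV
Step 2: Convert: (E-mu)*eV = -2.091e-19 J
Step 3: x = (E-mu)*eV/(kB*T) = -8.108
Step 4: f = 1/(exp(-8.108)+1) = 0.9997

0.9997


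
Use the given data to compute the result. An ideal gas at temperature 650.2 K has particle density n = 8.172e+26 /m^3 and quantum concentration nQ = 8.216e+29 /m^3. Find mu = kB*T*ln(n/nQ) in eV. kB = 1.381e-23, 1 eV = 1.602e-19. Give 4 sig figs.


Step 1: n/nQ = 8.172e+26/8.216e+29 = 0.0009946
Step 2: ln(n/nQ) = -6.913
Step 3: mu = kB*T*ln(n/nQ) = 8.979e-21*-6.913 = -6.207e-20 J
Step 4: Convert to eV: -6.207e-20/1.602e-19 = -0.3875 eV

-0.3875


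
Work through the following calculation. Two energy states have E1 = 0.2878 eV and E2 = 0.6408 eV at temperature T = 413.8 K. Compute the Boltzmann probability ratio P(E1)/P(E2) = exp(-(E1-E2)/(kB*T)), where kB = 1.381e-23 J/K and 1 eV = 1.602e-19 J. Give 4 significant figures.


Step 1: Compute energy difference dE = E1 - E2 = 0.2878 - 0.6408 = -0.353 eV
Step 2: Convert to Joules: dE_J = -0.353 * 1.602e-19 = -5.655e-20 J
Step 3: Compute exponent = -dE_J / (kB * T) = -(-5.655e-20) / (1.381e-23 * 413.8) = 9.896
Step 4: P(E1)/P(E2) = exp(9.896) = 1.985e+04

1.985e+04


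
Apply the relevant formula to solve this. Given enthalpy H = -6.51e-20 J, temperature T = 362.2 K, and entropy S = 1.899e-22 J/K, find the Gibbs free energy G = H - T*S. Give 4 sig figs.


Step 1: T*S = 362.2 * 1.899e-22 = 6.878e-20 J
Step 2: G = H - T*S = -6.51e-20 - 6.878e-20
Step 3: G = -1.339e-19 J

-1.339e-19


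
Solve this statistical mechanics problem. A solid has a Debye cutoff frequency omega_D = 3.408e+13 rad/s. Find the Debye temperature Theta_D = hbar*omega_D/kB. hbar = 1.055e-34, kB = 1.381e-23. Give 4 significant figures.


Step 1: hbar*omega_D = 1.055e-34 * 3.408e+13 = 3.595e-21 J
Step 2: Theta_D = 3.595e-21 / 1.381e-23
Step 3: Theta_D = 260.4 K

260.4


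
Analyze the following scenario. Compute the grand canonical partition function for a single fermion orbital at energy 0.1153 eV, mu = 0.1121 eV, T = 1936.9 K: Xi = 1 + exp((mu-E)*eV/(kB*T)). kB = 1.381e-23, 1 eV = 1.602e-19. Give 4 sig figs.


Step 1: (mu - E) = 0.1121 - 0.1153 = -0.0032 eV
Step 2: x = (mu-E)*eV/(kB*T) = -0.0032*1.602e-19/(1.381e-23*1936.9) = -0.01917
Step 3: exp(x) = 0.981
Step 4: Xi = 1 + 0.981 = 1.981

1.981


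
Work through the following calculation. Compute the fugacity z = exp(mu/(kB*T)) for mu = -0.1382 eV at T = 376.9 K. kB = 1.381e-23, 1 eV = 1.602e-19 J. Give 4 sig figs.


Step 1: Convert mu to Joules: -0.1382*1.602e-19 = -2.214e-20 J
Step 2: kB*T = 1.381e-23*376.9 = 5.205e-21 J
Step 3: mu/(kB*T) = -4.254
Step 4: z = exp(-4.254) = 0.01421

0.01421


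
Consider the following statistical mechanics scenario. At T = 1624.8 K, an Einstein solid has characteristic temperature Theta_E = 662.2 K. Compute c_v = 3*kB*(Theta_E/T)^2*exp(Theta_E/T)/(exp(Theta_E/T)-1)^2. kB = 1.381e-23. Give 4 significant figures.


Step 1: x = Theta_E/T = 662.2/1624.8 = 0.4076
Step 2: x^2 = 0.1661
Step 3: exp(x) = 1.503
Step 4: c_v = 3*1.381e-23*0.1661*1.503/(1.503-1)^2 = 4.086e-23

4.086e-23


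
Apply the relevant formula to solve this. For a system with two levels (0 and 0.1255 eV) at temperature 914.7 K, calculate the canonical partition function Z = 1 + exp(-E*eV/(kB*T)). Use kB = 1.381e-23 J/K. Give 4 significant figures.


Step 1: Compute beta*E = E*eV/(kB*T) = 0.1255*1.602e-19/(1.381e-23*914.7) = 1.592
Step 2: exp(-beta*E) = exp(-1.592) = 0.2036
Step 3: Z = 1 + 0.2036 = 1.204

1.204


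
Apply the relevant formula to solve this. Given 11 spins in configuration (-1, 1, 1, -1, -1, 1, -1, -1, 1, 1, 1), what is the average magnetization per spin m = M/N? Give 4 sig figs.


Step 1: Count up spins (+1): 6, down spins (-1): 5
Step 2: Total magnetization M = 6 - 5 = 1
Step 3: m = M/N = 1/11 = 0.09091

0.09091


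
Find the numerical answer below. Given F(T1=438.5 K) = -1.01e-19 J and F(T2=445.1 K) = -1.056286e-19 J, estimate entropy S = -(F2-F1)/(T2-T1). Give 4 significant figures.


Step 1: dF = F2 - F1 = -1.056286e-19 - (-1.01e-19) = -4.6286e-21 J
Step 2: dT = T2 - T1 = 445.1 - 438.5 = 6.6 K
Step 3: S = -dF/dT = -(-4.6286e-21)/6.6 = 7.013e-22 J/K

7.013e-22


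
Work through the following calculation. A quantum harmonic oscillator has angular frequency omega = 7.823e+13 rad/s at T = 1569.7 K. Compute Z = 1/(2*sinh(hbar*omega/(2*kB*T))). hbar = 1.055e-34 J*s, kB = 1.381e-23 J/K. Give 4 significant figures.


Step 1: Compute x = hbar*omega/(kB*T) = 1.055e-34*7.823e+13/(1.381e-23*1569.7) = 0.3807
Step 2: x/2 = 0.1904
Step 3: sinh(x/2) = 0.1915
Step 4: Z = 1/(2*0.1915) = 2.611

2.611


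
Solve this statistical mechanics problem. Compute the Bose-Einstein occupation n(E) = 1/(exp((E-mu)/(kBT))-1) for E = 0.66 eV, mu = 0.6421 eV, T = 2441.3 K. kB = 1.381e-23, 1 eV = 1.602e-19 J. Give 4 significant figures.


Step 1: (E - mu) = 0.0179 eV
Step 2: x = (E-mu)*eV/(kB*T) = 0.0179*1.602e-19/(1.381e-23*2441.3) = 0.08506
Step 3: exp(x) = 1.089
Step 4: n = 1/(exp(x)-1) = 11.26

11.26


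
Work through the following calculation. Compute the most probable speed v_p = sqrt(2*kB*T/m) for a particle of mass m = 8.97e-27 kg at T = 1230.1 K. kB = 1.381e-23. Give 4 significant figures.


Step 1: Numerator = 2*kB*T = 2*1.381e-23*1230.1 = 3.398e-20
Step 2: Ratio = 3.398e-20 / 8.97e-27 = 3.788e+06
Step 3: v_p = sqrt(3.788e+06) = 1946 m/s

1946


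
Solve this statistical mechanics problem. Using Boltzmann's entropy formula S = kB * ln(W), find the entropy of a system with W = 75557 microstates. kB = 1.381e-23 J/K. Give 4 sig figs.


Step 1: ln(W) = ln(75557) = 11.23
Step 2: S = kB * ln(W) = 1.381e-23 * 11.23
Step 3: S = 1.551e-22 J/K

1.551e-22


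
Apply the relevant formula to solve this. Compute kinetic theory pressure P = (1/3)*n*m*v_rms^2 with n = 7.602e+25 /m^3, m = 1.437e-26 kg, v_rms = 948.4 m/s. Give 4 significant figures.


Step 1: v_rms^2 = 948.4^2 = 8.995e+05
Step 2: n*m = 7.602e+25*1.437e-26 = 1.092
Step 3: P = (1/3)*1.092*8.995e+05 = 3.275e+05 Pa

3.275e+05


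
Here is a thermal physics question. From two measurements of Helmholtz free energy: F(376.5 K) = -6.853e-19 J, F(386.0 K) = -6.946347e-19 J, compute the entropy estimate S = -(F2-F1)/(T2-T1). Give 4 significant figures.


Step 1: dF = F2 - F1 = -6.946347e-19 - (-6.853e-19) = -9.3347e-21 J
Step 2: dT = T2 - T1 = 386.0 - 376.5 = 9.5 K
Step 3: S = -dF/dT = -(-9.3347e-21)/9.5 = 9.826e-22 J/K

9.826e-22


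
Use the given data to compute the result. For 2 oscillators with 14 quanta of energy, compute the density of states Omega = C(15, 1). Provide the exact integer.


Step 1: Use binomial coefficient C(15, 1)
Step 2: Numerator = 15! / 14!
Step 3: Denominator = 1!
Step 4: Omega = 15

15


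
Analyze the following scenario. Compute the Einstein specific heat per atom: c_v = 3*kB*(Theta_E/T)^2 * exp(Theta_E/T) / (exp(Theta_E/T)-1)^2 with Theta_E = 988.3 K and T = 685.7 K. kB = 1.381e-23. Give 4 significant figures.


Step 1: x = Theta_E/T = 988.3/685.7 = 1.441
Step 2: x^2 = 2.077
Step 3: exp(x) = 4.226
Step 4: c_v = 3*1.381e-23*2.077*4.226/(4.226-1)^2 = 3.495e-23

3.495e-23


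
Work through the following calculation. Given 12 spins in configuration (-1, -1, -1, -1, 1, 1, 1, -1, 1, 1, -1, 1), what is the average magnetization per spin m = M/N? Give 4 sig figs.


Step 1: Count up spins (+1): 6, down spins (-1): 6
Step 2: Total magnetization M = 6 - 6 = 0
Step 3: m = M/N = 0/12 = 0

0


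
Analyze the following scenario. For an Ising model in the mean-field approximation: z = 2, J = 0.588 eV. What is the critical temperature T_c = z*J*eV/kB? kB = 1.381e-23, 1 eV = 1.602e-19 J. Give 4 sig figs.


Step 1: z*J = 2*0.588 = 1.176 eV
Step 2: Convert to Joules: 1.176*1.602e-19 = 1.884e-19 J
Step 3: T_c = 1.884e-19 / 1.381e-23 = 1.364e+04 K

1.364e+04


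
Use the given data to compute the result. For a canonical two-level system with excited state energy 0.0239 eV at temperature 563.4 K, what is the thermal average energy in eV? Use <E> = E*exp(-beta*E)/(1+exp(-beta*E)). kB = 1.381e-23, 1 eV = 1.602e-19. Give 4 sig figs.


Step 1: beta*E = 0.0239*1.602e-19/(1.381e-23*563.4) = 0.4921
Step 2: exp(-beta*E) = 0.6113
Step 3: <E> = 0.0239*0.6113/(1+0.6113) = 0.009068 eV

0.009068


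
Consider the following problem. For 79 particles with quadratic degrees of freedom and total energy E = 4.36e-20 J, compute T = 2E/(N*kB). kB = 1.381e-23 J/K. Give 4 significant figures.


Step 1: Numerator = 2*E = 2*4.36e-20 = 8.72e-20 J
Step 2: Denominator = N*kB = 79*1.381e-23 = 1.091e-21
Step 3: T = 8.72e-20 / 1.091e-21 = 79.93 K

79.93


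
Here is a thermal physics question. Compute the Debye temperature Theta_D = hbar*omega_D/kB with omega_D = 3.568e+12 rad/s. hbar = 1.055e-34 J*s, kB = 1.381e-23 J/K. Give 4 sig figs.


Step 1: hbar*omega_D = 1.055e-34 * 3.568e+12 = 3.764e-22 J
Step 2: Theta_D = 3.764e-22 / 1.381e-23
Step 3: Theta_D = 27.26 K

27.26


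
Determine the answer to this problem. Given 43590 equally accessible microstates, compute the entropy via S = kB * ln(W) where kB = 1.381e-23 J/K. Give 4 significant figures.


Step 1: ln(W) = ln(43590) = 10.68
Step 2: S = kB * ln(W) = 1.381e-23 * 10.68
Step 3: S = 1.475e-22 J/K

1.475e-22


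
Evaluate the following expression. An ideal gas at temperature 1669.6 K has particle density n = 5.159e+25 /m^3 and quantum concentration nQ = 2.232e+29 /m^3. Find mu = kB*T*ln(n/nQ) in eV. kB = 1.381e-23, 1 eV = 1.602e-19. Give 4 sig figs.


Step 1: n/nQ = 5.159e+25/2.232e+29 = 0.0002311
Step 2: ln(n/nQ) = -8.372
Step 3: mu = kB*T*ln(n/nQ) = 2.306e-20*-8.372 = -1.93e-19 J
Step 4: Convert to eV: -1.93e-19/1.602e-19 = -1.205 eV

-1.205


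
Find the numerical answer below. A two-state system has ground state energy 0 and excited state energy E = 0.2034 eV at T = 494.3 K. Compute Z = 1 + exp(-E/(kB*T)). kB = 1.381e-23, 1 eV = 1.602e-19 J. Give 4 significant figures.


Step 1: Compute beta*E = E*eV/(kB*T) = 0.2034*1.602e-19/(1.381e-23*494.3) = 4.773
Step 2: exp(-beta*E) = exp(-4.773) = 0.008451
Step 3: Z = 1 + 0.008451 = 1.008

1.008


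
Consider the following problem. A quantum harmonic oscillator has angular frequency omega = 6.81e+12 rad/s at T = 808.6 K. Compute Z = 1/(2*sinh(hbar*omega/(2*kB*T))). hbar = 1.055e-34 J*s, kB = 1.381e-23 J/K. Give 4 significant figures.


Step 1: Compute x = hbar*omega/(kB*T) = 1.055e-34*6.81e+12/(1.381e-23*808.6) = 0.06434
Step 2: x/2 = 0.03217
Step 3: sinh(x/2) = 0.03217
Step 4: Z = 1/(2*0.03217) = 15.54

15.54


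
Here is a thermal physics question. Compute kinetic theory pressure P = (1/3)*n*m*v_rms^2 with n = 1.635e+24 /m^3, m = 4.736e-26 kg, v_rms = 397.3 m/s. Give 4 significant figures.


Step 1: v_rms^2 = 397.3^2 = 1.578e+05
Step 2: n*m = 1.635e+24*4.736e-26 = 0.07743
Step 3: P = (1/3)*0.07743*1.578e+05 = 4074 Pa

4074


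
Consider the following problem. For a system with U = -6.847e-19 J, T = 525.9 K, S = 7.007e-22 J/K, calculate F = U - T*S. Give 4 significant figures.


Step 1: T*S = 525.9 * 7.007e-22 = 3.685e-19 J
Step 2: F = U - T*S = -6.847e-19 - 3.685e-19
Step 3: F = -1.053e-18 J

-1.053e-18


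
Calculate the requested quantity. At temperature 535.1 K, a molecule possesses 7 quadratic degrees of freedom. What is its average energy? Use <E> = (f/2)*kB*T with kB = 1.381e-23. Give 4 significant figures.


Step 1: f/2 = 7/2 = 3.5
Step 2: kB*T = 1.381e-23 * 535.1 = 7.39e-21
Step 3: <E> = 3.5 * 7.39e-21 = 2.586e-20 J

2.586e-20


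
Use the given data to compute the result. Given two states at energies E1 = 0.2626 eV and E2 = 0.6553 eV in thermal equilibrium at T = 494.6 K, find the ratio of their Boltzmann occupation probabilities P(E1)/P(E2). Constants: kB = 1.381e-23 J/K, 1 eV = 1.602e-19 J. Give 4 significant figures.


Step 1: Compute energy difference dE = E1 - E2 = 0.2626 - 0.6553 = -0.3927 eV
Step 2: Convert to Joules: dE_J = -0.3927 * 1.602e-19 = -6.291e-20 J
Step 3: Compute exponent = -dE_J / (kB * T) = -(-6.291e-20) / (1.381e-23 * 494.6) = 9.21
Step 4: P(E1)/P(E2) = exp(9.21) = 1e+04

1e+04
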